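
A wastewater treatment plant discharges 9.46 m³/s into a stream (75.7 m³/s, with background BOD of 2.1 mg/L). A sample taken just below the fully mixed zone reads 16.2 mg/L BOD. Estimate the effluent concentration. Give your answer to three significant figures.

129 mg/L

Mass balance: 75.70·2.100 + 9.460·Cₑ = 85.16·16.20
→ Cₑ = (85.16·16.20 − 75.70·2.100) / 9.460 = 129.0 mg/L.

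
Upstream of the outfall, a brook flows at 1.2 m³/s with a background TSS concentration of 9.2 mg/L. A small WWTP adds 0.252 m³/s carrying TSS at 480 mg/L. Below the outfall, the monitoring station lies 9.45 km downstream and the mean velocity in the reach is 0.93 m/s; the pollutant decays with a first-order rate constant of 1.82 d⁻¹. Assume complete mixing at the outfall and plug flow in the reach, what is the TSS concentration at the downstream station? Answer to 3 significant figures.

73.4 mg/L

After mixing, C = (1.200·9.200 + 0.2520·480.0) / 1.452 = 132.0/1.452 = 90.91 mg/L.
Travel time t = 9.45·1000 / 0.93 = 10160 s = 2.823 h.
Applying C = C₀e^(−kt): 90.91 × 0.8073 = 73.39 mg/L.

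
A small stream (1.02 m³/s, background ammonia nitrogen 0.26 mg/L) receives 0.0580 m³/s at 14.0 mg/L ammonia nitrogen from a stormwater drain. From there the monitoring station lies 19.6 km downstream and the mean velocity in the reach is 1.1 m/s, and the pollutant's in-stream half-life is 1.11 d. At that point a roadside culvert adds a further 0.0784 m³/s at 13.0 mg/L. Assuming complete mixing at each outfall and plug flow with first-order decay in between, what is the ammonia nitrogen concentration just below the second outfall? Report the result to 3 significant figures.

Flow-weighted average: C = (1.020·0.2600 + 0.05800·14.00) / 1.078 = 1.077/1.078 = 0.9993 mg/L; combined flow 1.078 m³/s.
Travel time t = 19.6·1000 / 1.1 = 17820 s = 4.949 h.
Half-life 1.11 d → k = ln 2 / 1.11 = 0.6245 d⁻¹.
After decay, C = 0.9993 × e^(−kt) = 0.9993 × 0.8792 = 0.8785 mg/L.
Second outfall: C = (1.078·0.8785 + 0.07840·13.00)/1.156 = 1.700 mg/L.

1.70 mg/L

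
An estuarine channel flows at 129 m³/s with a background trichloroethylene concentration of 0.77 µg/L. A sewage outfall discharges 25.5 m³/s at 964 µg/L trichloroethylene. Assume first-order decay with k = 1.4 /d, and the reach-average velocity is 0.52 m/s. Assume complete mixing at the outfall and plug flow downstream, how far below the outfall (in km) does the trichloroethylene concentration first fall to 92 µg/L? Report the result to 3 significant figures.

17.7 km

Mass balance: C = (129.0·0.7700 + 25.50·964.0) / 154.5 = 24680/154.5 = 159.7 µg/L.
Set 159.7·exp(−k·t) = 92 → t = ln(159.7/92)/k = 34060 s = 9.460 h.
Distance = v·t = 0.52·34060 = 17710 m = 17.71 km.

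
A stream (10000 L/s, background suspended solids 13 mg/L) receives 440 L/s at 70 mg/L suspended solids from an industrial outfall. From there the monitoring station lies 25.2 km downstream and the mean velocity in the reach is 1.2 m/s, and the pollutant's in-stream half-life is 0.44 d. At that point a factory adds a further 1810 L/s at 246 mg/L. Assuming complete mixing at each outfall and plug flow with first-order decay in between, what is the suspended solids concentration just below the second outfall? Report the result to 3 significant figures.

Mixed concentration C = ΣQC/ΣQ = (10000·13.00 + 440.0·70.00) / 10440 = 160800/10440 = 15.40 mg/L; combined flow 10440 L/s.
Travel time t = 25.2·1000 / 1.2 = 21000 s = 5.833 h.
Half-life 0.44 d → k = ln 2 / 0.44 = 1.575 d⁻¹.
First-order decay: C = 15.40·exp(−k·t) = 15.40·0.6819 = 10.50 mg/L.
Second outfall: C = (10440·10.50 + 1810·246.0)/12250 = 45.30 mg/L.

45.3 mg/L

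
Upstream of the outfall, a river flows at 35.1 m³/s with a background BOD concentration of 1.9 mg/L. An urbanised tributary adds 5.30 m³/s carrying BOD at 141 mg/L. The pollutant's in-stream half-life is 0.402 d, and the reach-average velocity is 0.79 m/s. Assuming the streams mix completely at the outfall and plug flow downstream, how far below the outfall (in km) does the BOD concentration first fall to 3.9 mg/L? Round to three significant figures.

After mixing, C = (35.10·1.900 + 5.300·141.0) / 40.40 = 814.0/40.40 = 20.15 mg/L.
Half-life 0.402 d → k = ln 2 / 0.402 = 1.724 d⁻¹.
Set 20.15·exp(−k·t) = 3.9 → t = ln(20.15/3.9)/k = 82290 s = 22.86 h.
Distance = v·t = 0.79·82290 = 65010 m = 65.01 km.

65.0 km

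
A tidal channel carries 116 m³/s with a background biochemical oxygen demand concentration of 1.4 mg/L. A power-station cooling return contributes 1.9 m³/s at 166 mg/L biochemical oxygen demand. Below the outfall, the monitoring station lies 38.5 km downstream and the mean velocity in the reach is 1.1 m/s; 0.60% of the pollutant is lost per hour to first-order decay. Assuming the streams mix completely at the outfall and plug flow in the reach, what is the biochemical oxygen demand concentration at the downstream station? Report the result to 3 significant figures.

3.82 mg/L

Conservation of mass: C = (116.0·1.400 + 1.900·166.0) / 117.9 = 477.8/117.9 = 4.053 mg/L.
Travel time t = 38.5·1000 / 1.1 = 35000 s = 9.722 h.
0.60%/h lost → k = −ln(1 − 0.006) = 0.006018 h⁻¹.
Decay over the reach: 4.053·exp(−kt) = 4.053·0.9432 = 3.822 mg/L.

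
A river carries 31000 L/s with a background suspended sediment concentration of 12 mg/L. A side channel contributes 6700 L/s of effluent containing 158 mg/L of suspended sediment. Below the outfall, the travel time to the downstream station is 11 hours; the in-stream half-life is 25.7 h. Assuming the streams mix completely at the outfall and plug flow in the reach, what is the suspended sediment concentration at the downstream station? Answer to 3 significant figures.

Conservation of mass: C = (31000·12.00 + 6700·158.0) / 37700 = 1431000/37700 = 37.95 mg/L.
Half-life 25.7 h → k = ln 2 / 25.7 = 0.02697 h⁻¹ = 0.6473 d⁻¹.
First-order decay: C = 37.95·exp(−k·t) = 37.95·0.7433 = 28.21 mg/L.

28.2 mg/L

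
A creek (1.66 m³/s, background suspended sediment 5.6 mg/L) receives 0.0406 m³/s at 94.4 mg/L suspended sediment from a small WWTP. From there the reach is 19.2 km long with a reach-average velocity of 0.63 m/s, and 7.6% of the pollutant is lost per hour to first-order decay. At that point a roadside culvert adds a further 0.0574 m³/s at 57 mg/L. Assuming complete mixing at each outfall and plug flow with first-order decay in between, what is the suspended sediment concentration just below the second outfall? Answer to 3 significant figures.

5.69 mg/L

Mixed concentration C = ΣQC/ΣQ = (1.660·5.600 + 0.04060·94.40) / 1.701 = 13.13/1.701 = 7.720 mg/L; combined flow 1.701 m³/s.
Travel time t = 19.2·1000 / 0.63 = 30480 s = 8.466 h.
7.6%/h lost → k = −ln(1 − 0.076) = 0.07904 h⁻¹.
Decay over the reach: 7.720·exp(−kt) = 7.720·0.5121 = 3.954 mg/L.
Second outfall: C = (1.701·3.954 + 0.05740·57.00)/1.758 = 5.686 mg/L.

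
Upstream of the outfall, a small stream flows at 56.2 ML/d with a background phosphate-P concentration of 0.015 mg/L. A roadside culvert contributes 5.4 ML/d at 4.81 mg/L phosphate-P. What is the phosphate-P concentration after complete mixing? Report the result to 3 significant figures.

0.435 mg/L

Mixed concentration C = ΣQC/ΣQ = (56.20·0.01500 + 5.400·4.810) / 61.60 = 26.82/61.60 = 0.4353 mg/L.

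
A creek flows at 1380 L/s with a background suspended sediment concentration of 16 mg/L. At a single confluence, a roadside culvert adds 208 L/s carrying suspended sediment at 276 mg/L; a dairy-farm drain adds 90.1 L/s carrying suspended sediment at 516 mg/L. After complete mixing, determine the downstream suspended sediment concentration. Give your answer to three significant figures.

75.1 mg/L

Flow-weighted average: C = (1380·16.00 + 208.0·276.0 + 90.10·516.0) / 1678 = 126000/1678 = 75.07 mg/L.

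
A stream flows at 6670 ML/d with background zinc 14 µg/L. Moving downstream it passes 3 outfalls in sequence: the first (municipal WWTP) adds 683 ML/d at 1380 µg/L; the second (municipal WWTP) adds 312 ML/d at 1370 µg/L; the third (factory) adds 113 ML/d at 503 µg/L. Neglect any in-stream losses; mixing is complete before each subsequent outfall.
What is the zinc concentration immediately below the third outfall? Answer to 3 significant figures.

After outfall 1: Q = 6670 + 683.0 = 7353 ML/d; C = (6670·14.00 + 683.0·1380)/7353 = 140.9 µg/L.
After outfall 2: Q = 7353 + 312.0 = 7665 ML/d; C = (7353·140.9 + 312.0·1370)/7665 = 190.9 µg/L.
After outfall 3: Q = 7665 + 113.0 = 7778 ML/d; C = (7665·190.9 + 113.0·503.0)/7778 = 195.4 µg/L.

195 µg/L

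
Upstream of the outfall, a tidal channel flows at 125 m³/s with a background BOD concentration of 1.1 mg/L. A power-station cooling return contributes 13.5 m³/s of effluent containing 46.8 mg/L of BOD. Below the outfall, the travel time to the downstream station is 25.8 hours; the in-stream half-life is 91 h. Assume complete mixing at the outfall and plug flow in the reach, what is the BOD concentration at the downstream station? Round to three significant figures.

Mass balance: C = (125.0·1.100 + 13.50·46.80) / 138.5 = 769.3/138.5 = 5.555 mg/L.
Half-life 91 h → k = ln 2 / 91 = 0.007617 h⁻¹ = 0.1828 d⁻¹.
After decay, C = 5.555 × e^(−kt) = 5.555 × 0.8216 = 4.564 mg/L.

4.56 mg/L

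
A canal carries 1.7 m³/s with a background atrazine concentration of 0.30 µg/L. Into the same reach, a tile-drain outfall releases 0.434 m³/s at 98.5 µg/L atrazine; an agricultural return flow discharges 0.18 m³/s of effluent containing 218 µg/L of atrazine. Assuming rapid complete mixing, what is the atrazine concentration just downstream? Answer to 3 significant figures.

35.7 µg/L

After mixing, C = (1.700·0.3000 + 0.4340·98.50 + 0.1800·218.0) / 2.314 = 82.50/2.314 = 35.65 µg/L.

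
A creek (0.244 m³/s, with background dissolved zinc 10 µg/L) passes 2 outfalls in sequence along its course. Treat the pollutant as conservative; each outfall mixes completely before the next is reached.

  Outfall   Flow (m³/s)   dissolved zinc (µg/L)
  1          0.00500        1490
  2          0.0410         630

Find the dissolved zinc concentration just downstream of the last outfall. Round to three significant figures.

123 µg/L

Below outfall 1: Q → 0.2490 m³/s, C = (0.2440·10.00 + 0.005000·1490)/0.2490 = 39.72 µg/L.
Below outfall 2: Q → 0.2900 m³/s, C = (0.2490·39.72 + 0.04100·630.0)/0.2900 = 123.2 µg/L.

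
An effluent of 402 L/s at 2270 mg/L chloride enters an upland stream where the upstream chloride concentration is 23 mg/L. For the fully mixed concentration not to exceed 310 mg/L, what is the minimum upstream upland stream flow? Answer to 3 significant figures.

2750 L/s

Set C_mix = 310: (Q·23.00 + 402.0·2270) / (Q + 402.0) = 310
→ Q = 402.0·(2270 − 310)/(310 − 23.00) = 2745 L/s.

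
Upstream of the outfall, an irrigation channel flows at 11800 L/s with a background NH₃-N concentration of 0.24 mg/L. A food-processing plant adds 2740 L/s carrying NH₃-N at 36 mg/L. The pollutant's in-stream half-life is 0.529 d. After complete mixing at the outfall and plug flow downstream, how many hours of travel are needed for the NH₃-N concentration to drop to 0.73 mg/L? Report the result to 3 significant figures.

Mixed concentration C = ΣQC/ΣQ = (11800·0.2400 + 2740·36.00) / 14540 = 101500/14540 = 6.979 mg/L.
Half-life 0.529 d → k = ln 2 / 0.529 = 1.310 d⁻¹.
6.979·exp(−k·t) = 0.73 → t = ln(6.979/0.73)/k = 148900 s = 41.35 h.

41.4 h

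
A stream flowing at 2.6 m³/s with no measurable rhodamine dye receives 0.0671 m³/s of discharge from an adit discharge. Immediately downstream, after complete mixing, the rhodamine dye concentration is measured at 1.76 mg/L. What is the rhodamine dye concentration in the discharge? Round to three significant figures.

Mass balance: 2.600·0 + 0.06710·Cₑ = 2.667·1.760
→ Cₑ = (2.667·1.760 − 2.600·0) / 0.06710 = 69.96 mg/L.

70.0 mg/L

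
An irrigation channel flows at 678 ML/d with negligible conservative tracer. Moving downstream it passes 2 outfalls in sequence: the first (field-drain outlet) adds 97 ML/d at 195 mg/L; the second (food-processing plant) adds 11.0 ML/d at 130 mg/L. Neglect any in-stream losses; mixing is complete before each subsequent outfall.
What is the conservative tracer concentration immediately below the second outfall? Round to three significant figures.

Below outfall 1: Q → 775.0 ML/d, C = (678.0·0 + 97.00·195.0)/775.0 = 24.41 mg/L.
Below outfall 2: Q → 786.0 ML/d, C = (775.0·24.41 + 11.00·130.0)/786.0 = 25.88 mg/L.

25.9 mg/L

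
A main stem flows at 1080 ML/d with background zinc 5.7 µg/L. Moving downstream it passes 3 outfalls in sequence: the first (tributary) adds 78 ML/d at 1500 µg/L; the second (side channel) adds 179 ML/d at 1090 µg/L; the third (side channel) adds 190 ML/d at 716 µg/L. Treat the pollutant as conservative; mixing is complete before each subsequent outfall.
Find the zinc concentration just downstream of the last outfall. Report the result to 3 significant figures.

298 µg/L

Outfall 1: combined Q = 1158 ML/d; C = (1080·5.700 + 78.00·1500)/1158 = 106.4 µg/L.
Outfall 2: combined Q = 1337 ML/d; C = (1158·106.4 + 179.0·1090)/1337 = 238.0 µg/L.
Outfall 3: combined Q = 1527 ML/d; C = (1337·238.0 + 190.0·716.0)/1527 = 297.5 µg/L.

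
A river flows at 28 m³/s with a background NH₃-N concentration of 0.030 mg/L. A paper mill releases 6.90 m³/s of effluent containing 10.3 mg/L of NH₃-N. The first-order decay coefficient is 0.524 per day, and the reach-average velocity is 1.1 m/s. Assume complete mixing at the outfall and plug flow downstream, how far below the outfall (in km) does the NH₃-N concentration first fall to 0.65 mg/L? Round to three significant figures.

After mixing, C = (28.00·0.03000 + 6.900·10.30) / 34.90 = 71.91/34.90 = 2.060 mg/L.
Set 2.060·exp(−k·t) = 0.65 → t = ln(2.060/0.65)/k = 190200 s = 52.84 h.
Distance = v·t = 1.1·190200 = 209300 m = 209.3 km.

209 km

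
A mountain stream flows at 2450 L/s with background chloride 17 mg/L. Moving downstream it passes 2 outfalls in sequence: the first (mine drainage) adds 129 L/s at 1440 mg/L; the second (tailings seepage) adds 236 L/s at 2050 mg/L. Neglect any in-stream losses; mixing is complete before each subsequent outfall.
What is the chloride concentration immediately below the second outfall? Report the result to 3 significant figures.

253 mg/L

Outfall 1: combined Q = 2579 L/s; C = (2450·17.00 + 129.0·1440)/2579 = 88.18 mg/L.
Outfall 2: combined Q = 2815 L/s; C = (2579·88.18 + 236.0·2050)/2815 = 252.7 mg/L.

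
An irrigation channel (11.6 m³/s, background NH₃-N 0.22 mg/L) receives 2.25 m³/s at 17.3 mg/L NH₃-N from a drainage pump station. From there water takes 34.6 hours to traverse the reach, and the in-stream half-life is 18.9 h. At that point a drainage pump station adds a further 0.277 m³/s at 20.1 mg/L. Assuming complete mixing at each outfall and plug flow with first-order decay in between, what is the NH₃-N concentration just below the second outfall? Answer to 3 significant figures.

1.22 mg/L

Mixed concentration C = ΣQC/ΣQ = (11.60·0.2200 + 2.250·17.30) / 13.85 = 41.48/13.85 = 2.995 mg/L; combined flow 13.85 m³/s.
Half-life 18.9 h → k = ln 2 / 18.9 = 0.03667 h⁻¹ = 0.8802 d⁻¹.
Applying C = C₀e^(−kt): 2.995 × 0.2811 = 0.8419 mg/L.
At the second outfall, C = (13.85·0.8419 + 0.2770·20.10) / (13.85 + 0.2770) = 1.220 mg/L.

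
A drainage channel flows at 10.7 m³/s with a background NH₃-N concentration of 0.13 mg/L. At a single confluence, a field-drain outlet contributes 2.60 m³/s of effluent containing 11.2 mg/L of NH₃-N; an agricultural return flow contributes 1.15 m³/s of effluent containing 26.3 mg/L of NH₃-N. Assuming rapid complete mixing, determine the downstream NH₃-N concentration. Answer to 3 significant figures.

4.20 mg/L

Mass balance: C = (10.70·0.1300 + 2.600·11.20 + 1.150·26.30) / 14.45 = 60.76/14.45 = 4.205 mg/L.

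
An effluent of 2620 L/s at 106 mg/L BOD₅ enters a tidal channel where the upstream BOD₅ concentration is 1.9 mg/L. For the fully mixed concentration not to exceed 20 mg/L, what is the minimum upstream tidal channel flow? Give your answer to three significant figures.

12400 L/s

Set C_mix = 20: (Q·1.900 + 2620·106.0) / (Q + 2620) = 20
→ Q = 2620·(106.0 − 20)/(20 − 1.900) = 12450 L/s.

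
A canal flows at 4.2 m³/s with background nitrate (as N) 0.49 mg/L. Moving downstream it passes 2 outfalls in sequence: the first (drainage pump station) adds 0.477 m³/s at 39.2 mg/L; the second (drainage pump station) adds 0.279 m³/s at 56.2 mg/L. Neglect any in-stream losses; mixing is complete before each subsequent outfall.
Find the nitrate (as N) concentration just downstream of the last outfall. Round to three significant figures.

7.35 mg/L

After outfall 1: Q = 4.200 + 0.4770 = 4.677 m³/s; C = (4.200·0.4900 + 0.4770·39.20)/4.677 = 4.438 mg/L.
After outfall 2: Q = 4.677 + 0.2790 = 4.956 m³/s; C = (4.677·4.438 + 0.2790·56.20)/4.956 = 7.352 mg/L.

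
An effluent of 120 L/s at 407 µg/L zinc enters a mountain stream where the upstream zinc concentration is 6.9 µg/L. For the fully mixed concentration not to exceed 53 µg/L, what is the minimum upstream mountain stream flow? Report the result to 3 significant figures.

Set C_mix = 53: (Q·6.900 + 120.0·407.0) / (Q + 120.0) = 53
→ Q = 120.0·(407.0 − 53)/(53 − 6.900) = 921.5 L/s.

921 L/s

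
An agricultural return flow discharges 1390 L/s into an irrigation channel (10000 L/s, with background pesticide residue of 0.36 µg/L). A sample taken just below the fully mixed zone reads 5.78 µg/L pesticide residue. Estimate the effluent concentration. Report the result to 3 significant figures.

Mass balance: 10000·0.3600 + 1390·Cₑ = 11390·5.780
→ Cₑ = (11390·5.780 − 10000·0.3600) / 1390 = 44.77 µg/L.

44.8 µg/L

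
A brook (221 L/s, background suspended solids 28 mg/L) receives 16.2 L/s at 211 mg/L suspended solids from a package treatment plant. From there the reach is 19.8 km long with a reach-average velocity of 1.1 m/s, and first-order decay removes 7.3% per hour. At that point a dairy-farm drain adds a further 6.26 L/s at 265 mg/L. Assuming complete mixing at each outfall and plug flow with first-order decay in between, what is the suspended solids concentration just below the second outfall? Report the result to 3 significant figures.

33.8 mg/L

After mixing, C = (221.0·28.00 + 16.20·211.0) / 237.2 = 9606/237.2 = 40.50 mg/L; combined flow 237.2 L/s.
Travel time t = 19.8·1000 / 1.1 = 18000 s = 5.000 h.
7.3%/h lost → k = −ln(1 − 0.073) = 0.07580 h⁻¹.
First-order decay: C = 40.50·exp(−k·t) = 40.50·0.6845 = 27.72 mg/L.
At the second outfall, C = (237.2·27.72 + 6.260·265.0) / (237.2 + 6.260) = 33.82 mg/L.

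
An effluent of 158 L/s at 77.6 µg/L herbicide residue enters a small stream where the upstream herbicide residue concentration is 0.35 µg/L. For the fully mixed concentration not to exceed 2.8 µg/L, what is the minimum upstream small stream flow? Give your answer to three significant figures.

Set C_mix = 2.8: (Q·0.3500 + 158.0·77.60) / (Q + 158.0) = 2.8
→ Q = 158.0·(77.60 − 2.8)/(2.8 − 0.3500) = 4824 L/s.

4820 L/s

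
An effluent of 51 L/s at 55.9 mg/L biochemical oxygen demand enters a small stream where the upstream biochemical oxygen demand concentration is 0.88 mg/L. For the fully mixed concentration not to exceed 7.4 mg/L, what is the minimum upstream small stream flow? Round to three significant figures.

379 L/s

Set C_mix = 7.4: (Q·0.8800 + 51.00·55.90) / (Q + 51.00) = 7.4
→ Q = 51.00·(55.90 − 7.4)/(7.4 − 0.8800) = 379.4 L/s.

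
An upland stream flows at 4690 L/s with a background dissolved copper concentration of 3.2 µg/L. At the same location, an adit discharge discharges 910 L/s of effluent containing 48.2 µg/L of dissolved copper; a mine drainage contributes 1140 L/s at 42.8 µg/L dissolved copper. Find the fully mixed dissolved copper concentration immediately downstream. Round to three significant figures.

16.0 µg/L

Mixed concentration C = ΣQC/ΣQ = (4690·3.200 + 910.0·48.20 + 1140·42.80) / 6740 = 107700/6740 = 15.97 µg/L.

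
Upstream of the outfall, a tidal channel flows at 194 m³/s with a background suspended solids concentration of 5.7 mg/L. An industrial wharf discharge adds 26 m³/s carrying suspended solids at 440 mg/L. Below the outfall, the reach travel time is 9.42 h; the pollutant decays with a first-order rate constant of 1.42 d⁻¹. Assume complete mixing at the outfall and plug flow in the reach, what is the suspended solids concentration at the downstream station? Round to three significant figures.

32.7 mg/L

Mixed concentration C = ΣQC/ΣQ = (194.0·5.700 + 26.00·440.0) / 220.0 = 12550/220.0 = 57.03 mg/L.
After decay, C = 57.03 × e^(−kt) = 57.03 × 0.5727 = 32.66 mg/L.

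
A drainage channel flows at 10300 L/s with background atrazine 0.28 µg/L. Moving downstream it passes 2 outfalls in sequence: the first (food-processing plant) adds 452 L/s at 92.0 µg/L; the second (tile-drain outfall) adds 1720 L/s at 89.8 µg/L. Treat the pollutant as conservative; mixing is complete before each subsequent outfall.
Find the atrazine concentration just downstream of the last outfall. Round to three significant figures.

Below outfall 1: Q → 10750 L/s, C = (10300·0.2800 + 452.0·92.00)/10750 = 4.136 µg/L.
Below outfall 2: Q → 12470 L/s, C = (10750·4.136 + 1720·89.80)/12470 = 15.95 µg/L.

15.9 µg/L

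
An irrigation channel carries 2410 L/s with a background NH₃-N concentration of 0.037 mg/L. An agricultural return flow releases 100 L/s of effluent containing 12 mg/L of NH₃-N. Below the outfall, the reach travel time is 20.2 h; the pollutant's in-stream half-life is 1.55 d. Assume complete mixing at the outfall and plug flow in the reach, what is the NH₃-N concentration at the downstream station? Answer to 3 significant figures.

Conservation of mass: C = (2410·0.03700 + 100.0·12.00) / 2510 = 1289/2510 = 0.5136 mg/L.
Half-life 1.55 d → k = ln 2 / 1.55 = 0.4472 d⁻¹.
First-order decay: C = 0.5136·exp(−k·t) = 0.5136·0.6863 = 0.3525 mg/L.

0.353 mg/L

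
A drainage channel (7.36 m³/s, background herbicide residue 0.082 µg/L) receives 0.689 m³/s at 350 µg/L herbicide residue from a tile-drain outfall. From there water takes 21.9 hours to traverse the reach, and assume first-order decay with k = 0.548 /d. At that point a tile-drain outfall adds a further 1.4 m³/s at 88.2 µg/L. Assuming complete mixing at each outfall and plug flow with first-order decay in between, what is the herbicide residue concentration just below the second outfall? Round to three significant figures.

Mixed concentration C = ΣQC/ΣQ = (7.360·0.08200 + 0.6890·350.0) / 8.049 = 241.8/8.049 = 30.04 µg/L; combined flow 8.049 m³/s.
Applying C = C₀e^(−kt): 30.04 × 0.6065 = 18.22 µg/L.
Second outfall: C = (8.049·18.22 + 1.400·88.20)/9.449 = 28.59 µg/L.

28.6 µg/L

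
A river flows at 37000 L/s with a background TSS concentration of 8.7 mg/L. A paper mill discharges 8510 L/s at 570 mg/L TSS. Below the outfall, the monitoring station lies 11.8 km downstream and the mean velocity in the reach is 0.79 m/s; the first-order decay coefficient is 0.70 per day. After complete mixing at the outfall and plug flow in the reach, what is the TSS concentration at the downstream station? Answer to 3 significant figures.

Conservation of mass: C = (37000·8.700 + 8510·570.0) / 45510 = 5173000/45510 = 113.7 mg/L.
Travel time t = 11.8·1000 / 0.79 = 14940 s = 4.149 h.
First-order decay: C = 113.7·exp(−k·t) = 113.7·0.8860 = 100.7 mg/L.

101 mg/L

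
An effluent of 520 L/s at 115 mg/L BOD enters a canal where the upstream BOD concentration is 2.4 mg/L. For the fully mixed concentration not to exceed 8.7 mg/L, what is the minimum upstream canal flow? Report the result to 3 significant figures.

Set C_mix = 8.7: (Q·2.400 + 520.0·115.0) / (Q + 520.0) = 8.7
→ Q = 520.0·(115.0 − 8.7)/(8.7 − 2.400) = 8774 L/s.

8770 L/s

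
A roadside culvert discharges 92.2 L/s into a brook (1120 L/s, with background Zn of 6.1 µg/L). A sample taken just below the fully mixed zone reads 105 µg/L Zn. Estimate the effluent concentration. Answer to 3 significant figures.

1310 µg/L

Mass balance: 1120·6.100 + 92.20·Cₑ = 1212·105.0
→ Cₑ = (1212·105.0 − 1120·6.100) / 92.20 = 1306 µg/L.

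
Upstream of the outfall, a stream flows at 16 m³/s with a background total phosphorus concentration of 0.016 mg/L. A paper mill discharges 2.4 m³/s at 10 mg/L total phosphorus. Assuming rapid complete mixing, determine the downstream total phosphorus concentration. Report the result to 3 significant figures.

1.32 mg/L

Mass balance: C = (16.00·0.01600 + 2.400·10.00) / 18.40 = 24.26/18.40 = 1.318 mg/L.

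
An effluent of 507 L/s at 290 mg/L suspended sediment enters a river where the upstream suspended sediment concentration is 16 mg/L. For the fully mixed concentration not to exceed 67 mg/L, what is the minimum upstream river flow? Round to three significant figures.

2220 L/s

Set C_mix = 67: (Q·16.00 + 507.0·290.0) / (Q + 507.0) = 67
→ Q = 507.0·(290.0 − 67)/(67 − 16.00) = 2217 L/s.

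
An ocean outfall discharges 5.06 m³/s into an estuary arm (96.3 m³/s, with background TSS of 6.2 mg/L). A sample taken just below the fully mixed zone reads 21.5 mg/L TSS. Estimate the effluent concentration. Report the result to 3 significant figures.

313 mg/L

Mass balance: 96.30·6.200 + 5.060·Cₑ = 101.4·21.50
→ Cₑ = (101.4·21.50 − 96.30·6.200) / 5.060 = 312.7 mg/L.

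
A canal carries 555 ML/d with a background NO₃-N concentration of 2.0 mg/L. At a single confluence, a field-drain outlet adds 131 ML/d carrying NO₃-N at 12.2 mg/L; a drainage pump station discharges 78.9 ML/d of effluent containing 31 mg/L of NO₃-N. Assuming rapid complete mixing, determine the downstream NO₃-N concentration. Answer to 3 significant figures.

Conservation of mass: C = (555.0·2.000 + 131.0·12.20 + 78.90·31.00) / 764.9 = 5154/764.9 = 6.738 mg/L.

6.74 mg/L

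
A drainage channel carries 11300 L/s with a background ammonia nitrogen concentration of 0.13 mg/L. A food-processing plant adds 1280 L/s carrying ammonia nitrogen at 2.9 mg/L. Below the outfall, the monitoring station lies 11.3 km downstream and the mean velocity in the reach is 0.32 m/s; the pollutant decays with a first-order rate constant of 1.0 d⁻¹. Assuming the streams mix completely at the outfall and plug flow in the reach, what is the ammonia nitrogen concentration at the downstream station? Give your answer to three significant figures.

0.274 mg/L

Flow-weighted average: C = (11300·0.1300 + 1280·2.900) / 12580 = 5181/12580 = 0.4118 mg/L.
Travel time t = 11.3·1000 / 0.32 = 35310 s = 9.809 h.
Decay over the reach: 0.4118·exp(−kt) = 0.4118·0.6645 = 0.2737 mg/L.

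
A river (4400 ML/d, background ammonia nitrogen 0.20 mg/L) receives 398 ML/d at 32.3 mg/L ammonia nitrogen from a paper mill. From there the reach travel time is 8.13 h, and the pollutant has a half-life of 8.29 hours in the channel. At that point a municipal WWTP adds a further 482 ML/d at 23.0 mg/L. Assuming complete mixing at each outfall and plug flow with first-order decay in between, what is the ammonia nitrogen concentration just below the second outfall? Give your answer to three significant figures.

Flow-weighted average: C = (4400·0.2000 + 398.0·32.30) / 4798 = 13740/4798 = 2.863 mg/L; combined flow 4798 ML/d.
Half-life 8.29 h → k = ln 2 / 8.29 = 0.08361 h⁻¹ = 2.007 d⁻¹.
Decay over the reach: 2.863·exp(−kt) = 2.863·0.5067 = 1.451 mg/L.
At the second outfall, C = (4798·1.451 + 482.0·23.00) / (4798 + 482.0) = 3.418 mg/L.

3.42 mg/L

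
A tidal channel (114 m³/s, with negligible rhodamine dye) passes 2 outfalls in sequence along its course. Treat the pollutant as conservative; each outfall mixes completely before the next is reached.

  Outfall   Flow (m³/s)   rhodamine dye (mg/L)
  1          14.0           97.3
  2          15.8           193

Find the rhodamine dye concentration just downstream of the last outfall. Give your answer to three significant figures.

Below outfall 1: Q → 128.0 m³/s, C = (114.0·0 + 14.00·97.30)/128.0 = 10.64 mg/L.
Below outfall 2: Q → 143.8 m³/s, C = (128.0·10.64 + 15.80·193.0)/143.8 = 30.68 mg/L.

30.7 mg/L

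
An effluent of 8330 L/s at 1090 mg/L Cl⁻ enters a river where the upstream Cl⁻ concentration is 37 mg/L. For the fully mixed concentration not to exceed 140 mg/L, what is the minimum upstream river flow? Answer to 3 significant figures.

Set C_mix = 140: (Q·37.00 + 8330·1090) / (Q + 8330) = 140
→ Q = 8330·(1090 − 140)/(140 − 37.00) = 76830 L/s.

76800 L/s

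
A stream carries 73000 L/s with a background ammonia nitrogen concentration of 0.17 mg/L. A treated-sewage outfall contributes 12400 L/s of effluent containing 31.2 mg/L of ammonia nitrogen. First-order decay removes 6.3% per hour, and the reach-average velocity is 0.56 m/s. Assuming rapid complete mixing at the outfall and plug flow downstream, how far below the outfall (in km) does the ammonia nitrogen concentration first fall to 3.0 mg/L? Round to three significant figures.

13.7 km

After mixing, C = (73000·0.1700 + 12400·31.20) / 85400 = 399300/85400 = 4.676 mg/L.
6.3%/h lost → k = −ln(1 − 0.063) = 0.06507 h⁻¹.
Set 4.676·exp(−k·t) = 3.0 → t = ln(4.676/3.0)/k = 24550 s = 6.819 h.
Distance = v·t = 0.56·24550 = 13750 m = 13.75 km.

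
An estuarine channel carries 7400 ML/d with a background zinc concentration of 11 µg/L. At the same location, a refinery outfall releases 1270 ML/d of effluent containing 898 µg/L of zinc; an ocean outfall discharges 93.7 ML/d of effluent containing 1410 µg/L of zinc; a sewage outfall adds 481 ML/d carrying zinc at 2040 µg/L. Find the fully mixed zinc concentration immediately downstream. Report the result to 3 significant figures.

253 µg/L

Conservation of mass: C = (7400·11.00 + 1270·898.0 + 93.70·1410 + 481.0·2040) / 9245 = 2335000/9245 = 252.6 µg/L.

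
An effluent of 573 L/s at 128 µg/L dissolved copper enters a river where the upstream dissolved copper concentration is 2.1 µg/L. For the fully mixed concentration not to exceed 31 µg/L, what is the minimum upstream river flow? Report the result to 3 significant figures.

1920 L/s

Set C_mix = 31: (Q·2.100 + 573.0·128.0) / (Q + 573.0) = 31
→ Q = 573.0·(128.0 − 31)/(31 − 2.100) = 1923 L/s.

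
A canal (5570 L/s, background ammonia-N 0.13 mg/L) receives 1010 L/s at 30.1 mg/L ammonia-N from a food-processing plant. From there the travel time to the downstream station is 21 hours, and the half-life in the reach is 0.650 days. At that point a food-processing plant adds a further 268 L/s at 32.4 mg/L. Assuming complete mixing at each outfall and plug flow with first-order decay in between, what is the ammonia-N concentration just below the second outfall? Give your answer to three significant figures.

3.06 mg/L

Mixed concentration C = ΣQC/ΣQ = (5570·0.1300 + 1010·30.10) / 6580 = 31130/6580 = 4.730 mg/L; combined flow 6580 L/s.
Half-life 0.650 d → k = ln 2 / 0.650 = 1.066 d⁻¹.
Applying C = C₀e^(−kt): 4.730 × 0.3933 = 1.861 mg/L.
Second outfall: C = (6580·1.861 + 268.0·32.40)/6848 = 3.056 mg/L.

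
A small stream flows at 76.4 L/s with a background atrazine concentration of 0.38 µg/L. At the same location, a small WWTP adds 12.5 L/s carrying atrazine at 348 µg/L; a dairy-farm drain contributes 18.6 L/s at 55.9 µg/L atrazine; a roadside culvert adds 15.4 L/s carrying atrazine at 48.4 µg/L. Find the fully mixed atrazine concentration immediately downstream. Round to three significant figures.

50.2 µg/L

Mass balance: C = (76.40·0.3800 + 12.50·348.0 + 18.60·55.90 + 15.40·48.40) / 122.9 = 6164/122.9 = 50.16 µg/L.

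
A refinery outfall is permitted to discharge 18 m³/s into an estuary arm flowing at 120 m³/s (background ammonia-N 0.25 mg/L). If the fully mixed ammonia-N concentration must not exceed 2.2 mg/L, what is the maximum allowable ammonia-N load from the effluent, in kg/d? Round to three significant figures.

Mass balance at the limit: 120.0·0.2500 + 18.00·Cₑ = 138.0·2.2 → Cₑ = 15.20 mg/L.
Load = 18.00 m³/s × 15.20 g/m³ × 86 400 s/d = 23640 kg/d.

23600 kg/d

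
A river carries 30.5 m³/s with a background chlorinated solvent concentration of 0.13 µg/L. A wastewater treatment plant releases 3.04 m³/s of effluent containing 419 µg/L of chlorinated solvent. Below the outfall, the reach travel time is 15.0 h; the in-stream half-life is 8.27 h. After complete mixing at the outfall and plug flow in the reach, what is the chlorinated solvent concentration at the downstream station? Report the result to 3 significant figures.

After mixing, C = (30.50·0.1300 + 3.040·419.0) / 33.54 = 1278/33.54 = 38.10 µg/L.
Half-life 8.27 h → k = ln 2 / 8.27 = 0.08381 h⁻¹ = 2.012 d⁻¹.
First-order decay: C = 38.10·exp(−k·t) = 38.10·0.2844 = 10.84 µg/L.

10.8 µg/L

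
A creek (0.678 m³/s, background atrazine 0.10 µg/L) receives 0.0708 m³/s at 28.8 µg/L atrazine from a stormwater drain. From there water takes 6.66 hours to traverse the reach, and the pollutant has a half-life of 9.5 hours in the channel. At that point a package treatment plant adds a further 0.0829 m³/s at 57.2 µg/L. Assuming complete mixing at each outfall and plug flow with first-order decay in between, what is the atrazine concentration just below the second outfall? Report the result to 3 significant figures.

Conservation of mass: C = (0.6780·0.1000 + 0.07080·28.80) / 0.7488 = 2.107/0.7488 = 2.814 µg/L; combined flow 0.7488 m³/s.
Half-life 9.5 h → k = ln 2 / 9.5 = 0.07296 h⁻¹ = 1.751 d⁻¹.
Decay over the reach: 2.814·exp(−kt) = 2.814·0.6151 = 1.731 µg/L.
Second outfall: C = (0.7488·1.731 + 0.08290·57.20)/0.8317 = 7.260 µg/L.

7.26 µg/L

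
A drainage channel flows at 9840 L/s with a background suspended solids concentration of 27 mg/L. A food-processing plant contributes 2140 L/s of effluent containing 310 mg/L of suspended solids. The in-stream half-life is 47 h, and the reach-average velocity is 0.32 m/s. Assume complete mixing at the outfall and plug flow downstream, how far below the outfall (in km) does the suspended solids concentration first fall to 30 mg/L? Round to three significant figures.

Flow-weighted average: C = (9840·27.00 + 2140·310.0) / 11980 = 929100/11980 = 77.55 mg/L.
Half-life 47 h → k = ln 2 / 47 = 0.01475 h⁻¹ = 0.3539 d⁻¹.
Set 77.55·exp(−k·t) = 30 → t = ln(77.55/30)/k = 231800 s = 64.40 h.
Distance = v·t = 0.32·231800 = 74190 m = 74.19 km.

74.2 km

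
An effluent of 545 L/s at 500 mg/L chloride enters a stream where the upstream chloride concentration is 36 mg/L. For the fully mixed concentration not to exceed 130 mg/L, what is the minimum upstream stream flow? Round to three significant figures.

Set C_mix = 130: (Q·36.00 + 545.0·500.0) / (Q + 545.0) = 130
→ Q = 545.0·(500.0 − 130)/(130 − 36.00) = 2145 L/s.

2150 L/s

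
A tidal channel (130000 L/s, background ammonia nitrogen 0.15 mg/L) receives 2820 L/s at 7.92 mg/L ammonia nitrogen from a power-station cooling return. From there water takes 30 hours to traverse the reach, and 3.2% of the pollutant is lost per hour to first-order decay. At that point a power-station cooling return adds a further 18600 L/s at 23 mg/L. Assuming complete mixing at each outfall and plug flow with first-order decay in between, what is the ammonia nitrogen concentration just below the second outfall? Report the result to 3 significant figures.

Mass balance: C = (130000·0.1500 + 2820·7.920) / 132800 = 41830/132800 = 0.3150 mg/L; combined flow 132800 L/s.
3.2%/h lost → k = −ln(1 − 0.032) = 0.03252 h⁻¹.
After decay, C = 0.3150 × e^(−kt) = 0.3150 × 0.3769 = 0.1187 mg/L.
At the second outfall, C = (132800·0.1187 + 18600·23.00) / (132800 + 18600) = 2.929 mg/L.

2.93 mg/L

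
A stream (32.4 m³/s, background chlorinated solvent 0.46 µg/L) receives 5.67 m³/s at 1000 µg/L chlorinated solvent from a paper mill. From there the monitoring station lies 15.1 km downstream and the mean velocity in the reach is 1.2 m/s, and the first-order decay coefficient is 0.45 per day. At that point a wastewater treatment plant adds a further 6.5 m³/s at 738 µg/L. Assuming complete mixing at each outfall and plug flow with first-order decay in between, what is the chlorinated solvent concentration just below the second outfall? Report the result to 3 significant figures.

227 µg/L

Mass balance: C = (32.40·0.4600 + 5.670·1000) / 38.07 = 5685/38.07 = 149.3 µg/L; combined flow 38.07 m³/s.
Travel time t = 15.1·1000 / 1.2 = 12580 s = 3.495 h.
Applying C = C₀e^(−kt): 149.3 × 0.9366 = 139.9 µg/L.
Second outfall: C = (38.07·139.9 + 6.500·738.0)/44.57 = 227.1 µg/L.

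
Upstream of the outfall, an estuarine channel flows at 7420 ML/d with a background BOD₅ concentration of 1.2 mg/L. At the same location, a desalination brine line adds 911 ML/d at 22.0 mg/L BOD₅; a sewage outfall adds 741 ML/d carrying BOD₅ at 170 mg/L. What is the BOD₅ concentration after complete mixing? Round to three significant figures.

After mixing, C = (7420·1.200 + 911.0·22.00 + 741.0·170.0) / 9072 = 154900/9072 = 17.08 mg/L.

17.1 mg/L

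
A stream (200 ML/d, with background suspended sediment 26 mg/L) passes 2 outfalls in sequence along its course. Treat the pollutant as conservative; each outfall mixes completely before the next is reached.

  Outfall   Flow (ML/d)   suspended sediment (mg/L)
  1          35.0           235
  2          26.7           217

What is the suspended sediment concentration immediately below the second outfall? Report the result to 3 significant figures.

73.4 mg/L

Below outfall 1: Q → 235.0 ML/d, C = (200.0·26.00 + 35.00·235.0)/235.0 = 57.13 mg/L.
Below outfall 2: Q → 261.7 ML/d, C = (235.0·57.13 + 26.70·217.0)/261.7 = 73.44 mg/L.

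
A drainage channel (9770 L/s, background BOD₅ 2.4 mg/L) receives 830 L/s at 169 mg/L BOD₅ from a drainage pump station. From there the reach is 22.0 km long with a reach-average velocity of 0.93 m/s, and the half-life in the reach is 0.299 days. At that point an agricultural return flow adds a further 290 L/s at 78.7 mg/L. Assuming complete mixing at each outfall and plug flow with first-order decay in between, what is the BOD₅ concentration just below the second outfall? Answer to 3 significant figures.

After mixing, C = (9770·2.400 + 830.0·169.0) / 10600 = 163700/10600 = 15.45 mg/L; combined flow 10600 L/s.
Travel time t = 22.0·1000 / 0.93 = 23660 s = 6.571 h.
Half-life 0.299 d → k = ln 2 / 0.299 = 2.318 d⁻¹.
Decay over the reach: 15.45·exp(−kt) = 15.45·0.5301 = 8.187 mg/L.
At the second outfall, C = (10600·8.187 + 290.0·78.70) / (10600 + 290.0) = 10.06 mg/L.

10.1 mg/L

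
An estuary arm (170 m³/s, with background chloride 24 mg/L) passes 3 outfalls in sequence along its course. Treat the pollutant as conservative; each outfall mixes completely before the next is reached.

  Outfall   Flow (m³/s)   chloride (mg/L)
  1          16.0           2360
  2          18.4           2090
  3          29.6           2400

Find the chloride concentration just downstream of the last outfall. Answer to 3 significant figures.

647 mg/L

After outfall 1: Q = 170.0 + 16.00 = 186.0 m³/s; C = (170.0·24.00 + 16.00·2360)/186.0 = 224.9 mg/L.
After outfall 2: Q = 186.0 + 18.40 = 204.4 m³/s; C = (186.0·224.9 + 18.40·2090)/204.4 = 392.8 mg/L.
After outfall 3: Q = 204.4 + 29.60 = 234.0 m³/s; C = (204.4·392.8 + 29.60·2400)/234.0 = 646.7 mg/L.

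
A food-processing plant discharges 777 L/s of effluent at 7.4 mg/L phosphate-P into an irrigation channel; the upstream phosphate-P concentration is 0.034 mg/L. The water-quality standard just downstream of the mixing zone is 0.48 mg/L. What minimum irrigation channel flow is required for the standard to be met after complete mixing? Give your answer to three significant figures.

12100 L/s

Set C_mix = 0.48: (Q·0.03400 + 777.0·7.400) / (Q + 777.0) = 0.48
→ Q = 777.0·(7.400 − 0.48)/(0.48 − 0.03400) = 12060 L/s.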